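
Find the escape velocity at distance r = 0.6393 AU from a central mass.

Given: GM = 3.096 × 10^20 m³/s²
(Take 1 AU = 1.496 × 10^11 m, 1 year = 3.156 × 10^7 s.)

Convert to SI: r = 0.6393 AU = 9.56393e+10 m.
Escape velocity comes from setting total energy to zero: ½v² − GM/r = 0 ⇒ v_esc = √(2GM / r).
v_esc = √(2 · 3.096e+20 / 9.56393e+10) m/s ≈ 8.046e+04 m/s = 16.97 AU/year.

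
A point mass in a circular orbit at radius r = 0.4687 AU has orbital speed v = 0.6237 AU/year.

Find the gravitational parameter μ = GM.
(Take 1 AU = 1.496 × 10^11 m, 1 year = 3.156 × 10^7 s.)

Convert to SI: r = 0.4687 AU = 7.01175e+10 m; v = 0.6237 AU/year = 2956.45 m/s.
For a circular orbit v² = GM/r, so GM = v² · r.
GM = (2956.45)² · 7.01175e+10 m³/s² ≈ 6.129e+17 m³/s² = 6.129 × 10^17 m³/s².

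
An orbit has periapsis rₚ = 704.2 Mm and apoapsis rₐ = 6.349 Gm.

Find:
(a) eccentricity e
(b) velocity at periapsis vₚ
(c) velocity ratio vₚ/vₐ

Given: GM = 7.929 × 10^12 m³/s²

Convert to SI: rₚ = 704.2 Mm = 7.042e+08 m; rₐ = 6.349 Gm = 6.349e+09 m.
(a) e = (rₐ − rₚ)/(rₐ + rₚ) = (6.349e+09 − 7.042e+08)/(6.349e+09 + 7.042e+08) ≈ 0.8003
(b) With a = (rₚ + rₐ)/2 = 3.5266e+09 m, vₚ = √(GM (2/rₚ − 1/a)) = √(7.929e+12 · (2/7.042e+08 − 1/3.5266e+09)) m/s ≈ 142.4 m/s
(c) Conservation of angular momentum (rₚvₚ = rₐvₐ) gives vₚ/vₐ = rₐ/rₚ = 6.349e+09/7.042e+08 ≈ 9.016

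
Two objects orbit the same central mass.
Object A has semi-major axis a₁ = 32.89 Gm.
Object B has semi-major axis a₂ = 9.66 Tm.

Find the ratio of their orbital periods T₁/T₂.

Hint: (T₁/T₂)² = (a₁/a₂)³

Convert to SI: a₁ = 32.89 Gm = 3.289e+10 m; a₂ = 9.66 Tm = 9.66e+12 m.
From Kepler's third law, (T₁/T₂)² = (a₁/a₂)³, so T₁/T₂ = (a₁/a₂)^(3/2).
a₁/a₂ = 3.289e+10 / 9.66e+12 = 0.00340476.
T₁/T₂ = (0.00340476)^(3/2) ≈ 0.0001987.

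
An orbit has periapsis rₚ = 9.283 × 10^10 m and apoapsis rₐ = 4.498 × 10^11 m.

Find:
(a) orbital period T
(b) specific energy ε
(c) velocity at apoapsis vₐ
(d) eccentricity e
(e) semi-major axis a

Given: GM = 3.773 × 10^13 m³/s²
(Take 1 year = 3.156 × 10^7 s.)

(a) With a = (rₚ + rₐ)/2 = 2.71315e+11 m, T = 2π √(a³/GM) = 2π √((2.71315e+11)³/3.773e+13) s ≈ 1.446e+11 s
(b) With a = (rₚ + rₐ)/2 = 2.71315e+11 m, ε = −GM/(2a) = −3.773e+13/(2 · 2.71315e+11) J/kg ≈ -69.53 J/kg
(c) With a = (rₚ + rₐ)/2 = 2.71315e+11 m, vₐ = √(GM (2/rₐ − 1/a)) = √(3.773e+13 · (2/4.498e+11 − 1/2.71315e+11)) m/s ≈ 5.357 m/s
(d) e = (rₐ − rₚ)/(rₐ + rₚ) = (4.498e+11 − 9.283e+10)/(4.498e+11 + 9.283e+10) ≈ 0.6579
(e) a = (rₚ + rₐ)/2 = (9.283e+10 + 4.498e+11)/2 ≈ 2.713e+11 m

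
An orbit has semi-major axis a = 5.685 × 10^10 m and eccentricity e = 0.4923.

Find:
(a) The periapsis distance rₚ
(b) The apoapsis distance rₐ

(a) rₚ = a(1 − e) = 5.685e+10 · (1 − 0.4923) = 5.685e+10 · 0.5077 ≈ 2.886e+10 m = 2.886 × 10^10 m.
(b) rₐ = a(1 + e) = 5.685e+10 · (1 + 0.4923) = 5.685e+10 · 1.4923 ≈ 8.484e+10 m = 8.484 × 10^10 m.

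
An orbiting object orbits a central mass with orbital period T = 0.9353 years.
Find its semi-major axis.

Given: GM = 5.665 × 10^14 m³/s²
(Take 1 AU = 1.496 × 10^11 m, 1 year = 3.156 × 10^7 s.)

Convert to SI: T = 0.9353 years = 2.95181e+07 s.
Invert Kepler's third law: a = (GM · T² / (4π²))^(1/3).
Substituting T = 2.95181e+07 s and GM = 5.665e+14 m³/s²:
a = (5.665e+14 · (2.95181e+07)² / (4π²))^(1/3) m
a ≈ 2.321e+09 m = 0.01551 AU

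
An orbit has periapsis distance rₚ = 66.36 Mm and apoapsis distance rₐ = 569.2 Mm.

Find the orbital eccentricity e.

Convert to SI: rₚ = 66.36 Mm = 6.636e+07 m; rₐ = 569.2 Mm = 5.692e+08 m.
e = (rₐ − rₚ) / (rₐ + rₚ).
e = (5.692e+08 − 6.636e+07) / (5.692e+08 + 6.636e+07) = 5.0284e+08 / 6.3556e+08 ≈ 0.7912.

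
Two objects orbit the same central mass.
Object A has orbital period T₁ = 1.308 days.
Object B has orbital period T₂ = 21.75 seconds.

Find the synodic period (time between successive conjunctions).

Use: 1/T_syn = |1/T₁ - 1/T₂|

Convert to SI: T₁ = 1.308 days = 113011 s.
T_syn = |T₁ · T₂ / (T₁ − T₂)|.
T_syn = |113011 · 21.75 / (113011 − 21.75)| s ≈ 21.75 s = 21.75 seconds.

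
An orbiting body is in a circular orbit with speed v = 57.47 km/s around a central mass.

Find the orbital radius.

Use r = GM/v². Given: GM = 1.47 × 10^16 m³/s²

Convert to SI: v = 57.47 km/s = 57470 m/s.
For a circular orbit, v² = GM / r, so r = GM / v².
r = 1.47e+16 / (57470)² m ≈ 4.451e+06 m = 4.451 Mm.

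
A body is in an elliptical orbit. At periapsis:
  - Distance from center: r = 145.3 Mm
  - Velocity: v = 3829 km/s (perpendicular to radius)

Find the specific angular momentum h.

Convert to SI: r = 145.3 Mm = 1.453e+08 m; v = 3829 km/s = 3.829e+06 m/s.
With v perpendicular to r, h = r · v.
h = 1.453e+08 · 3.829e+06 m²/s ≈ 5.564e+14 m²/s.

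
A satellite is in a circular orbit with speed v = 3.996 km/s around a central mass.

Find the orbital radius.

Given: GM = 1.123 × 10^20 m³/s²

Convert to SI: v = 3.996 km/s = 3996 m/s.
For a circular orbit, v² = GM / r, so r = GM / v².
r = 1.123e+20 / (3996)² m ≈ 7.033e+12 m = 7.033 Tm.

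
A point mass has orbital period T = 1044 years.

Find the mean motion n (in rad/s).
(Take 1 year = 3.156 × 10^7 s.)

Convert to SI: T = 1044 years = 3.29486e+10 s.
n = 2π / T.
n = 2π / 3.29486e+10 s ≈ 1.907e-10 rad/s.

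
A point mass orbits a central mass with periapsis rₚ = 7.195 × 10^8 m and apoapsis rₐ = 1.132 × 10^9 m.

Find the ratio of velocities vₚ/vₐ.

Conservation of angular momentum gives rₚvₚ = rₐvₐ, so vₚ/vₐ = rₐ/rₚ.
vₚ/vₐ = 1.132e+09 / 7.195e+08 ≈ 1.573.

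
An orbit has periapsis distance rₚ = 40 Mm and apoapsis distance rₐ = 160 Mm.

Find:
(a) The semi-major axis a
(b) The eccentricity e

Convert to SI: rₚ = 40 Mm = 4e+07 m; rₐ = 160 Mm = 1.6e+08 m.
(a) a = (rₚ + rₐ) / 2 = (4e+07 + 1.6e+08) / 2 ≈ 1e+08 m = 100 Mm.
(b) e = (rₐ − rₚ) / (rₐ + rₚ) = (1.6e+08 − 4e+07) / (1.6e+08 + 4e+07) ≈ 0.6.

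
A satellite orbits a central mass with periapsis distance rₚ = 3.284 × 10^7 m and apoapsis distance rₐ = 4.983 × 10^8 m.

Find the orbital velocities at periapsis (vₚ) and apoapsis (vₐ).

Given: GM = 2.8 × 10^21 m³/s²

Use the vis-viva equation v² = GM(2/r − 1/a) with a = (rₚ + rₐ)/2 = (3.284e+07 + 4.983e+08)/2 = 2.6557e+08 m.
vₚ = √(GM · (2/rₚ − 1/a)) = √(2.8e+21 · (2/3.284e+07 − 1/2.6557e+08)) m/s ≈ 1.265e+07 m/s = 1.265e+04 km/s.
vₐ = √(GM · (2/rₐ − 1/a)) = √(2.8e+21 · (2/4.983e+08 − 1/2.6557e+08)) m/s ≈ 8.336e+05 m/s = 833.6 km/s.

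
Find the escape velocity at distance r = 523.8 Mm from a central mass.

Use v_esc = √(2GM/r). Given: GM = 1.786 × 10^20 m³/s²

Convert to SI: r = 523.8 Mm = 5.238e+08 m.
Escape velocity comes from setting total energy to zero: ½v² − GM/r = 0 ⇒ v_esc = √(2GM / r).
v_esc = √(2 · 1.786e+20 / 5.238e+08) m/s ≈ 8.258e+05 m/s = 825.8 km/s.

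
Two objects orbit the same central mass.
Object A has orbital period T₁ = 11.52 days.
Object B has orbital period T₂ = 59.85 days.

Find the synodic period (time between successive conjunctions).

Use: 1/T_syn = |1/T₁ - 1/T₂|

Convert to SI: T₁ = 11.52 days = 995328 s; T₂ = 59.85 days = 5.17104e+06 s.
T_syn = |T₁ · T₂ / (T₁ − T₂)|.
T_syn = |995328 · 5.17104e+06 / (995328 − 5.17104e+06)| s ≈ 1.233e+06 s = 14.27 days.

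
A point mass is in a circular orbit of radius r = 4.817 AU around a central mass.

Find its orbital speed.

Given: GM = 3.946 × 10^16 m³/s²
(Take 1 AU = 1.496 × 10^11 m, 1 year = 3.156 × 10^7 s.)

Convert to SI: r = 4.817 AU = 7.20623e+11 m.
For a circular orbit, gravity supplies the centripetal force, so v = √(GM / r).
v = √(3.946e+16 / 7.20623e+11) m/s ≈ 234 m/s = 0.04937 AU/year.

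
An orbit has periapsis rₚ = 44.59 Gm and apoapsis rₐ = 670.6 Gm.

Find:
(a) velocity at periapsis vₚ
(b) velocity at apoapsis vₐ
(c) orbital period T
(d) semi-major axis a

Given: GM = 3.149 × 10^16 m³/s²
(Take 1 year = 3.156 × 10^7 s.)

Convert to SI: rₚ = 44.59 Gm = 4.459e+10 m; rₐ = 670.6 Gm = 6.706e+11 m.
(a) With a = (rₚ + rₐ)/2 = 3.57595e+11 m, vₚ = √(GM (2/rₚ − 1/a)) = √(3.149e+16 · (2/4.459e+10 − 1/3.57595e+11)) m/s ≈ 1151 m/s
(b) With a = (rₚ + rₐ)/2 = 3.57595e+11 m, vₐ = √(GM (2/rₐ − 1/a)) = √(3.149e+16 · (2/6.706e+11 − 1/3.57595e+11)) m/s ≈ 76.52 m/s
(c) With a = (rₚ + rₐ)/2 = 3.57595e+11 m, T = 2π √(a³/GM) = 2π √((3.57595e+11)³/3.149e+16) s ≈ 7.571e+09 s
(d) a = (rₚ + rₐ)/2 = (4.459e+10 + 6.706e+11)/2 ≈ 3.576e+11 m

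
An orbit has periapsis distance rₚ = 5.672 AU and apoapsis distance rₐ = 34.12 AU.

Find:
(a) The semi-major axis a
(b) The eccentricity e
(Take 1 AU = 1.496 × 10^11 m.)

Convert to SI: rₚ = 5.672 AU = 8.48531e+11 m; rₐ = 34.12 AU = 5.10435e+12 m.
(a) a = (rₚ + rₐ) / 2 = (8.48531e+11 + 5.10435e+12) / 2 ≈ 2.976e+12 m = 19.9 AU.
(b) e = (rₐ − rₚ) / (rₐ + rₚ) = (5.10435e+12 − 8.48531e+11) / (5.10435e+12 + 8.48531e+11) ≈ 0.7149.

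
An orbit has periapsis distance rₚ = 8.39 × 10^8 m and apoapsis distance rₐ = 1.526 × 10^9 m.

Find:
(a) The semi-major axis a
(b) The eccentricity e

(a) a = (rₚ + rₐ) / 2 = (8.39e+08 + 1.526e+09) / 2 ≈ 1.182e+09 m = 1.183 × 10^9 m.
(b) e = (rₐ − rₚ) / (rₐ + rₚ) = (1.526e+09 − 8.39e+08) / (1.526e+09 + 8.39e+08) ≈ 0.2905.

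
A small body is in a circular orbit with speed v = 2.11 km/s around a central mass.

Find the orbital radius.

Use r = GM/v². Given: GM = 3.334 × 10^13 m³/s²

Convert to SI: v = 2.11 km/s = 2110 m/s.
For a circular orbit, v² = GM / r, so r = GM / v².
r = 3.334e+13 / (2110)² m ≈ 7.489e+06 m = 7.489 Mm.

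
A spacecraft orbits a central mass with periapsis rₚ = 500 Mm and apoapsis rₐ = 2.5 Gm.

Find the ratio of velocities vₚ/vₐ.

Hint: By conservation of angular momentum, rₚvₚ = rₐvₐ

Convert to SI: rₚ = 500 Mm = 5e+08 m; rₐ = 2.5 Gm = 2.5e+09 m.
Conservation of angular momentum gives rₚvₚ = rₐvₐ, so vₚ/vₐ = rₐ/rₚ.
vₚ/vₐ = 2.5e+09 / 5e+08 ≈ 5.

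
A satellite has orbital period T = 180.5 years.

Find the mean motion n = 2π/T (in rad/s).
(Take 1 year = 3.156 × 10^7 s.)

Convert to SI: T = 180.5 years = 5.69658e+09 s.
n = 2π / T.
n = 2π / 5.69658e+09 s ≈ 1.103e-09 rad/s.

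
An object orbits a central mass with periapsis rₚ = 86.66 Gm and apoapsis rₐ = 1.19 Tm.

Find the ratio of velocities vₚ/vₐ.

Convert to SI: rₚ = 86.66 Gm = 8.666e+10 m; rₐ = 1.19 Tm = 1.19e+12 m.
Conservation of angular momentum gives rₚvₚ = rₐvₐ, so vₚ/vₐ = rₐ/rₚ.
vₚ/vₐ = 1.19e+12 / 8.666e+10 ≈ 13.73.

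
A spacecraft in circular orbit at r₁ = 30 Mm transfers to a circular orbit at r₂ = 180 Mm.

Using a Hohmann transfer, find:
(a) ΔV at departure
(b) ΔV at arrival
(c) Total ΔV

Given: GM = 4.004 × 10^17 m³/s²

Convert to SI: r₁ = 30 Mm = 3e+07 m; r₂ = 180 Mm = 1.8e+08 m.
Transfer semi-major axis: a_t = (r₁ + r₂)/2 = (3e+07 + 1.8e+08)/2 = 1.05e+08 m.
Circular speeds: v₁ = √(GM/r₁) = 115528 m/s, v₂ = √(GM/r₂) = 47164 m/s.
Transfer speeds (vis-viva v² = GM(2/r − 1/a_t)): v₁ᵗ = 151261 m/s, v₂ᵗ = 25210.2 m/s.
(a) ΔV₁ = |v₁ᵗ − v₁| ≈ 3.573e+04 m/s = 35.73 km/s.
(b) ΔV₂ = |v₂ − v₂ᵗ| ≈ 2.195e+04 m/s = 21.95 km/s.
(c) ΔV_total = ΔV₁ + ΔV₂ ≈ 5.769e+04 m/s = 57.69 km/s.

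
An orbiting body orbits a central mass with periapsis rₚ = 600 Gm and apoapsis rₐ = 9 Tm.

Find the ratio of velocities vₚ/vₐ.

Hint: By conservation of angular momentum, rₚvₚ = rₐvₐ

Convert to SI: rₚ = 600 Gm = 6e+11 m; rₐ = 9 Tm = 9e+12 m.
Conservation of angular momentum gives rₚvₚ = rₐvₐ, so vₚ/vₐ = rₐ/rₚ.
vₚ/vₐ = 9e+12 / 6e+11 ≈ 15.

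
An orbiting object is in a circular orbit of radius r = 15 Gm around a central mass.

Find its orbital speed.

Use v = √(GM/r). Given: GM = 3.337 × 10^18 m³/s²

Convert to SI: r = 15 Gm = 1.5e+10 m.
For a circular orbit, gravity supplies the centripetal force, so v = √(GM / r).
v = √(3.337e+18 / 1.5e+10) m/s ≈ 1.492e+04 m/s = 14.92 km/s.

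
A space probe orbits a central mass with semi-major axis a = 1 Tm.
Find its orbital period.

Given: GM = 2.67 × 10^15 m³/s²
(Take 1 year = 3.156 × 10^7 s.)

Convert to SI: a = 1 Tm = 1e+12 m.
Kepler's third law: T = 2π √(a³ / GM).
Substituting a = 1e+12 m and GM = 2.67e+15 m³/s²:
T = 2π √((1e+12)³ / 2.67e+15) s
T ≈ 1.216e+11 s = 3853 years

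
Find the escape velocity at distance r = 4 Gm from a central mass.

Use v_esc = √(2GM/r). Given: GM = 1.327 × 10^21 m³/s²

Convert to SI: r = 4 Gm = 4e+09 m.
Escape velocity comes from setting total energy to zero: ½v² − GM/r = 0 ⇒ v_esc = √(2GM / r).
v_esc = √(2 · 1.327e+21 / 4e+09) m/s ≈ 8.146e+05 m/s = 814.6 km/s.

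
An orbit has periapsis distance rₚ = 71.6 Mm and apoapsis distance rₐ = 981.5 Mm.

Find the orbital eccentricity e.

Convert to SI: rₚ = 71.6 Mm = 7.16e+07 m; rₐ = 981.5 Mm = 9.815e+08 m.
e = (rₐ − rₚ) / (rₐ + rₚ).
e = (9.815e+08 − 7.16e+07) / (9.815e+08 + 7.16e+07) = 9.099e+08 / 1.0531e+09 ≈ 0.864.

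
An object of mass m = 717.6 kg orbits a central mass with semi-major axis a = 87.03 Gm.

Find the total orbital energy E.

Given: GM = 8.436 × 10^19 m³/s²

Convert to SI: a = 87.03 Gm = 8.703e+10 m.
E = −GMm / (2a).
E = −8.436e+19 · 717.6 / (2 · 8.703e+10) J ≈ -3.478e+11 J = -347.8 GJ.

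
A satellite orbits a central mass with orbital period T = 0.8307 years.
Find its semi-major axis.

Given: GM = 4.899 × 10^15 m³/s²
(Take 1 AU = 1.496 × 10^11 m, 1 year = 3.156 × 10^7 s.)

Convert to SI: T = 0.8307 years = 2.62169e+07 s.
Invert Kepler's third law: a = (GM · T² / (4π²))^(1/3).
Substituting T = 2.62169e+07 s and GM = 4.899e+15 m³/s²:
a = (4.899e+15 · (2.62169e+07)² / (4π²))^(1/3) m
a ≈ 4.402e+09 m = 0.02942 AU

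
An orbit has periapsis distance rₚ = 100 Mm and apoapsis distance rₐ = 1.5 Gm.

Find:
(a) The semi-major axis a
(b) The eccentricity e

Convert to SI: rₚ = 100 Mm = 1e+08 m; rₐ = 1.5 Gm = 1.5e+09 m.
(a) a = (rₚ + rₐ) / 2 = (1e+08 + 1.5e+09) / 2 ≈ 8e+08 m = 800 Mm.
(b) e = (rₐ − rₚ) / (rₐ + rₚ) = (1.5e+09 − 1e+08) / (1.5e+09 + 1e+08) ≈ 0.875.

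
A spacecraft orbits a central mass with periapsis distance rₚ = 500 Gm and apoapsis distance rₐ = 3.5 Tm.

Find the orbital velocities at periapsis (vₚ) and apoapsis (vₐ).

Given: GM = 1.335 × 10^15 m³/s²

Convert to SI: rₚ = 500 Gm = 5e+11 m; rₐ = 3.5 Tm = 3.5e+12 m.
Use the vis-viva equation v² = GM(2/r − 1/a) with a = (rₚ + rₐ)/2 = (5e+11 + 3.5e+12)/2 = 2e+12 m.
vₚ = √(GM · (2/rₚ − 1/a)) = √(1.335e+15 · (2/5e+11 − 1/2e+12)) m/s ≈ 68.36 m/s = 68.36 m/s.
vₐ = √(GM · (2/rₐ − 1/a)) = √(1.335e+15 · (2/3.5e+12 − 1/2e+12)) m/s ≈ 9.765 m/s = 9.765 m/s.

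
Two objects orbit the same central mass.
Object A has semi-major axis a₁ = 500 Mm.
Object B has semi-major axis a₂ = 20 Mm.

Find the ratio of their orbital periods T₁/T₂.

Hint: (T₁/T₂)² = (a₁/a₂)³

Convert to SI: a₁ = 500 Mm = 5e+08 m; a₂ = 20 Mm = 2e+07 m.
From Kepler's third law, (T₁/T₂)² = (a₁/a₂)³, so T₁/T₂ = (a₁/a₂)^(3/2).
a₁/a₂ = 5e+08 / 2e+07 = 25.
T₁/T₂ = (25)^(3/2) ≈ 125.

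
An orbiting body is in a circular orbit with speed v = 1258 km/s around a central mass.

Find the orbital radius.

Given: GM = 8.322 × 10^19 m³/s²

Convert to SI: v = 1258 km/s = 1.258e+06 m/s.
For a circular orbit, v² = GM / r, so r = GM / v².
r = 8.322e+19 / (1.258e+06)² m ≈ 5.259e+07 m = 5.259 × 10^7 m.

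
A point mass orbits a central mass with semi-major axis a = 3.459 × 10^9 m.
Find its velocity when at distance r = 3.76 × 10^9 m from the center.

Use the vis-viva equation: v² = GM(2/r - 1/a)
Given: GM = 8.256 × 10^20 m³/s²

Vis-viva: v = √(GM · (2/r − 1/a)).
2/r − 1/a = 2/3.76e+09 − 1/3.459e+09 = 2.42814e-10 m⁻¹.
v = √(8.256e+20 · 2.42814e-10) m/s ≈ 4.477e+05 m/s = 447.7 km/s.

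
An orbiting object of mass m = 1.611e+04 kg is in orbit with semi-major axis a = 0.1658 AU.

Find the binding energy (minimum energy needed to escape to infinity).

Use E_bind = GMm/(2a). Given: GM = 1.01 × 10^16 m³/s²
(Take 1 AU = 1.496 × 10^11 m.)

Convert to SI: a = 0.1658 AU = 2.48037e+10 m.
Total orbital energy is E = −GMm/(2a); binding energy is E_bind = −E = GMm/(2a).
E_bind = 1.01e+16 · 1.611e+04 / (2 · 2.48037e+10) J ≈ 3.28e+09 J = 3.28 GJ.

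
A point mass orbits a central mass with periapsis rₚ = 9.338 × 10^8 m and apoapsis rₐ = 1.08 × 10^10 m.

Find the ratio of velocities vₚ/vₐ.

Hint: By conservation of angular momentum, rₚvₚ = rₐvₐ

Conservation of angular momentum gives rₚvₚ = rₐvₐ, so vₚ/vₐ = rₐ/rₚ.
vₚ/vₐ = 1.08e+10 / 9.338e+08 ≈ 11.57.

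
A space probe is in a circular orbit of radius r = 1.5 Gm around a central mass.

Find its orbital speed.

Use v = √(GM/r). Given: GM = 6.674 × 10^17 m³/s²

Convert to SI: r = 1.5 Gm = 1.5e+09 m.
For a circular orbit, gravity supplies the centripetal force, so v = √(GM / r).
v = √(6.674e+17 / 1.5e+09) m/s ≈ 2.109e+04 m/s = 21.09 km/s.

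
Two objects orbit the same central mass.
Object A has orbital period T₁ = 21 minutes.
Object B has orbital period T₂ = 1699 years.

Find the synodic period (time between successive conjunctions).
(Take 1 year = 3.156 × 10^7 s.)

Convert to SI: T₁ = 21 minutes = 1260 s; T₂ = 1699 years = 5.36204e+10 s.
T_syn = |T₁ · T₂ / (T₁ − T₂)|.
T_syn = |1260 · 5.36204e+10 / (1260 − 5.36204e+10)| s ≈ 1260 s = 21 minutes.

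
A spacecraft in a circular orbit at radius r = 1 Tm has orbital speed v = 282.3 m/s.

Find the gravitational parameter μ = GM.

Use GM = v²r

Convert to SI: r = 1 Tm = 1e+12 m.
For a circular orbit v² = GM/r, so GM = v² · r.
GM = (282.3)² · 1e+12 m³/s² ≈ 7.969e+16 m³/s² = 7.969 × 10^16 m³/s².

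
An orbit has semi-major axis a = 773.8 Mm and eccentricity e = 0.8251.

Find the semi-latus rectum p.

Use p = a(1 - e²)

Convert to SI: a = 773.8 Mm = 7.738e+08 m.
p = a (1 − e²).
p = 7.738e+08 · (1 − (0.8251)²) = 7.738e+08 · 0.31921 ≈ 2.47e+08 m = 247 Mm.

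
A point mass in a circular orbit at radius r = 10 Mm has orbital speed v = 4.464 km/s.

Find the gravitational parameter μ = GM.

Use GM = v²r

Convert to SI: r = 10 Mm = 1e+07 m; v = 4.464 km/s = 4464 m/s.
For a circular orbit v² = GM/r, so GM = v² · r.
GM = (4464)² · 1e+07 m³/s² ≈ 1.993e+14 m³/s² = 1.993 × 10^14 m³/s².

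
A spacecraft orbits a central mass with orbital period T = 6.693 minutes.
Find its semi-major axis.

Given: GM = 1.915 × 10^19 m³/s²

Convert to SI: T = 6.693 minutes = 401.58 s.
Invert Kepler's third law: a = (GM · T² / (4π²))^(1/3).
Substituting T = 401.58 s and GM = 1.915e+19 m³/s²:
a = (1.915e+19 · (401.58)² / (4π²))^(1/3) m
a ≈ 4.277e+07 m = 4.277 × 10^7 m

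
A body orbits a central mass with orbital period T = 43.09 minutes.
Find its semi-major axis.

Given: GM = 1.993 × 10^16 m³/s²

Convert to SI: T = 43.09 minutes = 2585.4 s.
Invert Kepler's third law: a = (GM · T² / (4π²))^(1/3).
Substituting T = 2585.4 s and GM = 1.993e+16 m³/s²:
a = (1.993e+16 · (2585.4)² / (4π²))^(1/3) m
a ≈ 1.5e+07 m = 15 Mm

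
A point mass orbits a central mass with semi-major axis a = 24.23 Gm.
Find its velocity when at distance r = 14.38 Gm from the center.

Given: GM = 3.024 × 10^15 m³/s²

Convert to SI: a = 24.23 Gm = 2.423e+10 m; r = 14.38 Gm = 1.438e+10 m.
Vis-viva: v = √(GM · (2/r − 1/a)).
2/r − 1/a = 2/1.438e+10 − 1/2.423e+10 = 9.78109e-11 m⁻¹.
v = √(3.024e+15 · 9.78109e-11) m/s ≈ 543.9 m/s = 543.9 m/s.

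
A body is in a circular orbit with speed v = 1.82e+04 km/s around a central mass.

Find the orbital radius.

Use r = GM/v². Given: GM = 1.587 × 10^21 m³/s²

Convert to SI: v = 1.82e+04 km/s = 1.82e+07 m/s.
For a circular orbit, v² = GM / r, so r = GM / v².
r = 1.587e+21 / (1.82e+07)² m ≈ 4.791e+06 m = 4.791 Mm.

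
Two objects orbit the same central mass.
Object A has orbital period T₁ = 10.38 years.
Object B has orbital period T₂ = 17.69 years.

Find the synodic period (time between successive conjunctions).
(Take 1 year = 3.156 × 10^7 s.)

Convert to SI: T₁ = 10.38 years = 3.27593e+08 s; T₂ = 17.69 years = 5.58296e+08 s.
T_syn = |T₁ · T₂ / (T₁ − T₂)|.
T_syn = |3.27593e+08 · 5.58296e+08 / (3.27593e+08 − 5.58296e+08)| s ≈ 7.928e+08 s = 25.12 years.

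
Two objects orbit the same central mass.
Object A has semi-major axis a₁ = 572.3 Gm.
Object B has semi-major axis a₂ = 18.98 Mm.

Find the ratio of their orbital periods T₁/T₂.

Convert to SI: a₁ = 572.3 Gm = 5.723e+11 m; a₂ = 18.98 Mm = 1.898e+07 m.
From Kepler's third law, (T₁/T₂)² = (a₁/a₂)³, so T₁/T₂ = (a₁/a₂)^(3/2).
a₁/a₂ = 5.723e+11 / 1.898e+07 = 30152.8.
T₁/T₂ = (30152.8)^(3/2) ≈ 5.236e+06.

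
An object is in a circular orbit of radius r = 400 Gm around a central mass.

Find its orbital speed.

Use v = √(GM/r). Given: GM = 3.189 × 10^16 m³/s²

Convert to SI: r = 400 Gm = 4e+11 m.
For a circular orbit, gravity supplies the centripetal force, so v = √(GM / r).
v = √(3.189e+16 / 4e+11) m/s ≈ 282.4 m/s = 282.4 m/s.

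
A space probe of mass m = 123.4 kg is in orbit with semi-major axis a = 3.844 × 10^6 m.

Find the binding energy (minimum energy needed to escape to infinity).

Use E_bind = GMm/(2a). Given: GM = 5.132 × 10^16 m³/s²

Total orbital energy is E = −GMm/(2a); binding energy is E_bind = −E = GMm/(2a).
E_bind = 5.132e+16 · 123.4 / (2 · 3.844e+06) J ≈ 8.237e+11 J = 823.7 GJ.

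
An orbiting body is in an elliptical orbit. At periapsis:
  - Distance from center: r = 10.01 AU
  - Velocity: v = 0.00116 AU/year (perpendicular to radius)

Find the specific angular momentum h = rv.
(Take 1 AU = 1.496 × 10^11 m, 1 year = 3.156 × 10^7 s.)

Convert to SI: r = 10.01 AU = 1.4975e+12 m; v = 0.00116 AU/year = 5.49861 m/s.
With v perpendicular to r, h = r · v.
h = 1.4975e+12 · 5.49861 m²/s ≈ 8.234e+12 m²/s.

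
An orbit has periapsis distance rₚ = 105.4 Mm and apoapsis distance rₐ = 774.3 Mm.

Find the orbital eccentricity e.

Convert to SI: rₚ = 105.4 Mm = 1.054e+08 m; rₐ = 774.3 Mm = 7.743e+08 m.
e = (rₐ − rₚ) / (rₐ + rₚ).
e = (7.743e+08 − 1.054e+08) / (7.743e+08 + 1.054e+08) = 6.689e+08 / 8.797e+08 ≈ 0.7604.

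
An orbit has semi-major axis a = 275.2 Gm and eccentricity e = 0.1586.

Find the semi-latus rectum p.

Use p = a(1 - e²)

Convert to SI: a = 275.2 Gm = 2.752e+11 m.
p = a (1 − e²).
p = 2.752e+11 · (1 − (0.1586)²) = 2.752e+11 · 0.974846 ≈ 2.683e+11 m = 268.3 Gm.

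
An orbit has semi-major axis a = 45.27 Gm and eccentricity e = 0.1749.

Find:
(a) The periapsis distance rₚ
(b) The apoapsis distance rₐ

Convert to SI: a = 45.27 Gm = 4.527e+10 m.
(a) rₚ = a(1 − e) = 4.527e+10 · (1 − 0.1749) = 4.527e+10 · 0.8251 ≈ 3.735e+10 m = 37.35 Gm.
(b) rₐ = a(1 + e) = 4.527e+10 · (1 + 0.1749) = 4.527e+10 · 1.1749 ≈ 5.319e+10 m = 53.19 Gm.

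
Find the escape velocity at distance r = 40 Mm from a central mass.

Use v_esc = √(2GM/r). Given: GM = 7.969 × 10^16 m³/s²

Convert to SI: r = 40 Mm = 4e+07 m.
Escape velocity comes from setting total energy to zero: ½v² − GM/r = 0 ⇒ v_esc = √(2GM / r).
v_esc = √(2 · 7.969e+16 / 4e+07) m/s ≈ 6.312e+04 m/s = 63.12 km/s.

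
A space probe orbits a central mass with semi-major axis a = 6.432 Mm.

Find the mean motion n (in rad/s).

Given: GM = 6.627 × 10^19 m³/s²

Convert to SI: a = 6.432 Mm = 6.432e+06 m.
n = √(GM / a³).
n = √(6.627e+19 / (6.432e+06)³) rad/s ≈ 0.499 rad/s.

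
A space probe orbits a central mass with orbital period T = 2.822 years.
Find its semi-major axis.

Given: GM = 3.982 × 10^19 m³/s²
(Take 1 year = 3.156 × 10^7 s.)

Convert to SI: T = 2.822 years = 8.90623e+07 s.
Invert Kepler's third law: a = (GM · T² / (4π²))^(1/3).
Substituting T = 8.90623e+07 s and GM = 3.982e+19 m³/s²:
a = (3.982e+19 · (8.90623e+07)² / (4π²))^(1/3) m
a ≈ 2e+11 m = 200 Gm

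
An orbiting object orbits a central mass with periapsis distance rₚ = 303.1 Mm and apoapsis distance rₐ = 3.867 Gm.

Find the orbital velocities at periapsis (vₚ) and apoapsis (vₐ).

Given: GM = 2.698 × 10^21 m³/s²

Convert to SI: rₚ = 303.1 Mm = 3.031e+08 m; rₐ = 3.867 Gm = 3.867e+09 m.
Use the vis-viva equation v² = GM(2/r − 1/a) with a = (rₚ + rₐ)/2 = (3.031e+08 + 3.867e+09)/2 = 2.08505e+09 m.
vₚ = √(GM · (2/rₚ − 1/a)) = √(2.698e+21 · (2/3.031e+08 − 1/2.08505e+09)) m/s ≈ 4.063e+06 m/s = 4063 km/s.
vₐ = √(GM · (2/rₐ − 1/a)) = √(2.698e+21 · (2/3.867e+09 − 1/2.08505e+09)) m/s ≈ 3.185e+05 m/s = 318.5 km/s.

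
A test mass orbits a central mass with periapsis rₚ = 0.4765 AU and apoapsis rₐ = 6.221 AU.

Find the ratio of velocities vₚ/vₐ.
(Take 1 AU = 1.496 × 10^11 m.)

Convert to SI: rₚ = 0.4765 AU = 7.12844e+10 m; rₐ = 6.221 AU = 9.30662e+11 m.
Conservation of angular momentum gives rₚvₚ = rₐvₐ, so vₚ/vₐ = rₐ/rₚ.
vₚ/vₐ = 9.30662e+11 / 7.12844e+10 ≈ 13.06.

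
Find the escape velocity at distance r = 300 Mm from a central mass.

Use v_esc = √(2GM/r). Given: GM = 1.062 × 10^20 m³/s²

Convert to SI: r = 300 Mm = 3e+08 m.
Escape velocity comes from setting total energy to zero: ½v² − GM/r = 0 ⇒ v_esc = √(2GM / r).
v_esc = √(2 · 1.062e+20 / 3e+08) m/s ≈ 8.414e+05 m/s = 841.4 km/s.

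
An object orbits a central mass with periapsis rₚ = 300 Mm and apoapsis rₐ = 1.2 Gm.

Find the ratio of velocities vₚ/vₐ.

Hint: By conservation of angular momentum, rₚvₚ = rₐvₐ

Convert to SI: rₚ = 300 Mm = 3e+08 m; rₐ = 1.2 Gm = 1.2e+09 m.
Conservation of angular momentum gives rₚvₚ = rₐvₐ, so vₚ/vₐ = rₐ/rₚ.
vₚ/vₐ = 1.2e+09 / 3e+08 ≈ 4.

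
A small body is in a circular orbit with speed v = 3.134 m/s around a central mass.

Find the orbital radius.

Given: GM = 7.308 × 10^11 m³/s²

For a circular orbit, v² = GM / r, so r = GM / v².
r = 7.308e+11 / (3.134)² m ≈ 7.44e+10 m = 74.4 Gm.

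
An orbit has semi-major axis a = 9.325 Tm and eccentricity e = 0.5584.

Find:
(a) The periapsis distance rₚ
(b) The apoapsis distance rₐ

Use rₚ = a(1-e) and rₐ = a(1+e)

Convert to SI: a = 9.325 Tm = 9.325e+12 m.
(a) rₚ = a(1 − e) = 9.325e+12 · (1 − 0.5584) = 9.325e+12 · 0.4416 ≈ 4.118e+12 m = 4.118 Tm.
(b) rₐ = a(1 + e) = 9.325e+12 · (1 + 0.5584) = 9.325e+12 · 1.5584 ≈ 1.453e+13 m = 14.53 Tm.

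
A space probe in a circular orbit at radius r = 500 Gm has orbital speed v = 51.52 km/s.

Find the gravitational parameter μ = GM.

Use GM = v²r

Convert to SI: r = 500 Gm = 5e+11 m; v = 51.52 km/s = 51520 m/s.
For a circular orbit v² = GM/r, so GM = v² · r.
GM = (51520)² · 5e+11 m³/s² ≈ 1.327e+21 m³/s² = 1.327 × 10^21 m³/s².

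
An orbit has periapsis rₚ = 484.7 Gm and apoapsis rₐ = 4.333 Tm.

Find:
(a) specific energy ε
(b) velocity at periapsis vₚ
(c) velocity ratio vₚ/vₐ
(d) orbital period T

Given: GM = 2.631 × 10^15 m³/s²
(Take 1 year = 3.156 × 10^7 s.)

Convert to SI: rₚ = 484.7 Gm = 4.847e+11 m; rₐ = 4.333 Tm = 4.333e+12 m.
(a) With a = (rₚ + rₐ)/2 = 2.40885e+12 m, ε = −GM/(2a) = −2.631e+15/(2 · 2.40885e+12) J/kg ≈ -546.1 J/kg
(b) With a = (rₚ + rₐ)/2 = 2.40885e+12 m, vₚ = √(GM (2/rₚ − 1/a)) = √(2.631e+15 · (2/4.847e+11 − 1/2.40885e+12)) m/s ≈ 98.81 m/s
(c) Conservation of angular momentum (rₚvₚ = rₐvₐ) gives vₚ/vₐ = rₐ/rₚ = 4.333e+12/4.847e+11 ≈ 8.94
(d) With a = (rₚ + rₐ)/2 = 2.40885e+12 m, T = 2π √(a³/GM) = 2π √((2.40885e+12)³/2.631e+15) s ≈ 4.58e+11 s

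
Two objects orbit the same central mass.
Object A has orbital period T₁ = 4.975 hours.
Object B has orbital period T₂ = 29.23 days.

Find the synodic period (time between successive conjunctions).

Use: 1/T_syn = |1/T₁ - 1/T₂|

Convert to SI: T₁ = 4.975 hours = 17910 s; T₂ = 29.23 days = 2.52547e+06 s.
T_syn = |T₁ · T₂ / (T₁ − T₂)|.
T_syn = |17910 · 2.52547e+06 / (17910 − 2.52547e+06)| s ≈ 1.804e+04 s = 5.011 hours.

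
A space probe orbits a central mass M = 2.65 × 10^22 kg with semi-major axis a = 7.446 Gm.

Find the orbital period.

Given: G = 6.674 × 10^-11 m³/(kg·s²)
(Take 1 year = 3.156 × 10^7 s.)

Convert to SI: a = 7.446 Gm = 7.446e+09 m.
GM = G · M = 6.674e-11 · 2.65e+22 = 1.76861e+12 m³/s².
Kepler's third law: T = 2π √(a³ / GM).
Substituting a = 7.446e+09 m and GM = 1.76861e+12 m³/s²:
T = 2π √((7.446e+09)³ / 1.76861e+12) s
T ≈ 3.036e+09 s = 96.19 years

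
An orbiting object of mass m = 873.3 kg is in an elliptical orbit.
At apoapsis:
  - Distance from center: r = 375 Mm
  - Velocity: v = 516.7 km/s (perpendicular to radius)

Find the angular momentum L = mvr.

Convert to SI: r = 375 Mm = 3.75e+08 m; v = 516.7 km/s = 516700 m/s.
Since v is perpendicular to r, L = m · v · r.
L = 873.3 · 516700 · 3.75e+08 kg·m²/s ≈ 1.692e+17 kg·m²/s.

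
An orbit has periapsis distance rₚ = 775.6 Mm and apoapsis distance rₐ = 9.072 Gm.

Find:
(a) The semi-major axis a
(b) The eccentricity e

Convert to SI: rₚ = 775.6 Mm = 7.756e+08 m; rₐ = 9.072 Gm = 9.072e+09 m.
(a) a = (rₚ + rₐ) / 2 = (7.756e+08 + 9.072e+09) / 2 ≈ 4.924e+09 m = 4.924 Gm.
(b) e = (rₐ − rₚ) / (rₐ + rₚ) = (9.072e+09 − 7.756e+08) / (9.072e+09 + 7.756e+08) ≈ 0.8425.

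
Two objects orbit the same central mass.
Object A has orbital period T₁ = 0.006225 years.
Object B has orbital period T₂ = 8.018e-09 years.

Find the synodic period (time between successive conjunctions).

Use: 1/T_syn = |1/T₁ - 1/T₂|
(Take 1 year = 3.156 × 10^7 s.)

Convert to SI: T₁ = 0.006225 years = 196461 s; T₂ = 8.018e-09 years = 0.253048 s.
T_syn = |T₁ · T₂ / (T₁ − T₂)|.
T_syn = |196461 · 0.253048 / (196461 − 0.253048)| s ≈ 0.253 s = 8.018e-09 years.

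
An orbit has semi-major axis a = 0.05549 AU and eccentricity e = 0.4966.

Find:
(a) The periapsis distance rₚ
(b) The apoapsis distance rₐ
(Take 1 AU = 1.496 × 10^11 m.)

Convert to SI: a = 0.05549 AU = 8.3013e+09 m.
(a) rₚ = a(1 − e) = 8.3013e+09 · (1 − 0.4966) = 8.3013e+09 · 0.5034 ≈ 4.179e+09 m = 0.02793 AU.
(b) rₐ = a(1 + e) = 8.3013e+09 · (1 + 0.4966) = 8.3013e+09 · 1.4966 ≈ 1.242e+10 m = 0.08305 AU.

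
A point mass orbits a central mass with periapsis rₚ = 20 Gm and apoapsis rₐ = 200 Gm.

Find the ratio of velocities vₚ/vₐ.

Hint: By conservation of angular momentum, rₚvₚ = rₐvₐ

Convert to SI: rₚ = 20 Gm = 2e+10 m; rₐ = 200 Gm = 2e+11 m.
Conservation of angular momentum gives rₚvₚ = rₐvₐ, so vₚ/vₐ = rₐ/rₚ.
vₚ/vₐ = 2e+11 / 2e+10 ≈ 10.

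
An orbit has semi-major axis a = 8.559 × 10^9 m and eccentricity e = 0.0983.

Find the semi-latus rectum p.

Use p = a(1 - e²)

p = a (1 − e²).
p = 8.559e+09 · (1 − (0.0983)²) = 8.559e+09 · 0.990337 ≈ 8.476e+09 m = 8.476 × 10^9 m.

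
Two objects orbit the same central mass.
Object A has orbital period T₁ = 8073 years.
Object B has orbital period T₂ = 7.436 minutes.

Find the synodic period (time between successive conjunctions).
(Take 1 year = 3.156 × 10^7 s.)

Convert to SI: T₁ = 8073 years = 2.54784e+11 s; T₂ = 7.436 minutes = 446.16 s.
T_syn = |T₁ · T₂ / (T₁ − T₂)|.
T_syn = |2.54784e+11 · 446.16 / (2.54784e+11 − 446.16)| s ≈ 446.2 s = 7.436 minutes.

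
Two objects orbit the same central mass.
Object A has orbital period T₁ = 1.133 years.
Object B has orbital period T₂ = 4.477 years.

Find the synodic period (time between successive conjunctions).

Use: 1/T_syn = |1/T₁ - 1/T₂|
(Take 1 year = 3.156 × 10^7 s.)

Convert to SI: T₁ = 1.133 years = 3.57575e+07 s; T₂ = 4.477 years = 1.41294e+08 s.
T_syn = |T₁ · T₂ / (T₁ − T₂)|.
T_syn = |3.57575e+07 · 1.41294e+08 / (3.57575e+07 − 1.41294e+08)| s ≈ 4.787e+07 s = 1.517 years.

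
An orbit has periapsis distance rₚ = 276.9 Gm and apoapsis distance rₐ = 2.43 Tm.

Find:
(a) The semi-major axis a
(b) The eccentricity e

Convert to SI: rₚ = 276.9 Gm = 2.769e+11 m; rₐ = 2.43 Tm = 2.43e+12 m.
(a) a = (rₚ + rₐ) / 2 = (2.769e+11 + 2.43e+12) / 2 ≈ 1.353e+12 m = 1.353 Tm.
(b) e = (rₐ − rₚ) / (rₐ + rₚ) = (2.43e+12 − 2.769e+11) / (2.43e+12 + 2.769e+11) ≈ 0.7954.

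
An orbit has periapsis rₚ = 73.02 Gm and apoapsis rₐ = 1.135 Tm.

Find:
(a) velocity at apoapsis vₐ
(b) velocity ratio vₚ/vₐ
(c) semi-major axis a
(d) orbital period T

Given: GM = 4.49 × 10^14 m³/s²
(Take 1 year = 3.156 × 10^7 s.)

Convert to SI: rₚ = 73.02 Gm = 7.302e+10 m; rₐ = 1.135 Tm = 1.135e+12 m.
(a) With a = (rₚ + rₐ)/2 = 6.0401e+11 m, vₐ = √(GM (2/rₐ − 1/a)) = √(4.49e+14 · (2/1.135e+12 − 1/6.0401e+11)) m/s ≈ 6.916 m/s
(b) Conservation of angular momentum (rₚvₚ = rₐvₐ) gives vₚ/vₐ = rₐ/rₚ = 1.135e+12/7.302e+10 ≈ 15.54
(c) a = (rₚ + rₐ)/2 = (7.302e+10 + 1.135e+12)/2 ≈ 6.04e+11 m
(d) With a = (rₚ + rₐ)/2 = 6.0401e+11 m, T = 2π √(a³/GM) = 2π √((6.0401e+11)³/4.49e+14) s ≈ 1.392e+11 s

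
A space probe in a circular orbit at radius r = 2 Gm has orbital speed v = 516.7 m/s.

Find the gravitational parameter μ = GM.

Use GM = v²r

Convert to SI: r = 2 Gm = 2e+09 m.
For a circular orbit v² = GM/r, so GM = v² · r.
GM = (516.7)² · 2e+09 m³/s² ≈ 5.34e+14 m³/s² = 5.34 × 10^14 m³/s².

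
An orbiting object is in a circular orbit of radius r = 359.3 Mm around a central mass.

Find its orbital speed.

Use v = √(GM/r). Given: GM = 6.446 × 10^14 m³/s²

Convert to SI: r = 359.3 Mm = 3.593e+08 m.
For a circular orbit, gravity supplies the centripetal force, so v = √(GM / r).
v = √(6.446e+14 / 3.593e+08) m/s ≈ 1339 m/s = 1.339 km/s.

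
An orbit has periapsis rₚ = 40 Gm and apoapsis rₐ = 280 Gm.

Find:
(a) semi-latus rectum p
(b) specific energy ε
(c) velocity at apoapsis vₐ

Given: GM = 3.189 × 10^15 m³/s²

Convert to SI: rₚ = 40 Gm = 4e+10 m; rₐ = 280 Gm = 2.8e+11 m.
(a) From a = (rₚ + rₐ)/2 = 1.6e+11 m and e = (rₐ − rₚ)/(rₐ + rₚ) = 0.75, p = a(1 − e²) = 1.6e+11 · (1 − (0.75)²) ≈ 7e+10 m
(b) With a = (rₚ + rₐ)/2 = 1.6e+11 m, ε = −GM/(2a) = −3.189e+15/(2 · 1.6e+11) J/kg ≈ -9966 J/kg
(c) With a = (rₚ + rₐ)/2 = 1.6e+11 m, vₐ = √(GM (2/rₐ − 1/a)) = √(3.189e+15 · (2/2.8e+11 − 1/1.6e+11)) m/s ≈ 53.36 m/s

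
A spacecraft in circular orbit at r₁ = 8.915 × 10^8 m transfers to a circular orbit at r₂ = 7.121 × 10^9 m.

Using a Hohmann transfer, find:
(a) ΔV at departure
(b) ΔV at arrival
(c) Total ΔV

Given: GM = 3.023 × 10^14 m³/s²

Transfer semi-major axis: a_t = (r₁ + r₂)/2 = (8.915e+08 + 7.121e+09)/2 = 4.00625e+09 m.
Circular speeds: v₁ = √(GM/r₁) = 582.316 m/s, v₂ = √(GM/r₂) = 206.039 m/s.
Transfer speeds (vis-viva v² = GM(2/r − 1/a_t)): v₁ᵗ = 776.354 m/s, v₂ᵗ = 97.1942 m/s.
(a) ΔV₁ = |v₁ᵗ − v₁| ≈ 194 m/s = 194 m/s.
(b) ΔV₂ = |v₂ − v₂ᵗ| ≈ 108.8 m/s = 108.8 m/s.
(c) ΔV_total = ΔV₁ + ΔV₂ ≈ 302.9 m/s = 302.9 m/s.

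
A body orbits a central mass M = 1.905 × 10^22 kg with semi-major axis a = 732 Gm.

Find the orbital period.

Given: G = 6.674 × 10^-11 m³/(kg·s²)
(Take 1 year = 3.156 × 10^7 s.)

Convert to SI: a = 732 Gm = 7.32e+11 m.
GM = G · M = 6.674e-11 · 1.905e+22 = 1.2714e+12 m³/s².
Kepler's third law: T = 2π √(a³ / GM).
Substituting a = 7.32e+11 m and GM = 1.2714e+12 m³/s²:
T = 2π √((7.32e+11)³ / 1.2714e+12) s
T ≈ 3.49e+12 s = 1.106e+05 years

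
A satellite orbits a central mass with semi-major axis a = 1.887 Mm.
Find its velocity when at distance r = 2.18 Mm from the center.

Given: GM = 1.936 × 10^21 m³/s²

Convert to SI: a = 1.887 Mm = 1.887e+06 m; r = 2.18 Mm = 2.18e+06 m.
Vis-viva: v = √(GM · (2/r − 1/a)).
2/r − 1/a = 2/2.18e+06 − 1/1.887e+06 = 3.87489e-07 m⁻¹.
v = √(1.936e+21 · 3.87489e-07) m/s ≈ 2.739e+07 m/s = 2.739e+04 km/s.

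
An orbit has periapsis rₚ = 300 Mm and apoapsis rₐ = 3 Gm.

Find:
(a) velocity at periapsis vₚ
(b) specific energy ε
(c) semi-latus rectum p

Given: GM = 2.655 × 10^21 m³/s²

Convert to SI: rₚ = 300 Mm = 3e+08 m; rₐ = 3 Gm = 3e+09 m.
(a) With a = (rₚ + rₐ)/2 = 1.65e+09 m, vₚ = √(GM (2/rₚ − 1/a)) = √(2.655e+21 · (2/3e+08 − 1/1.65e+09)) m/s ≈ 4.011e+06 m/s
(b) With a = (rₚ + rₐ)/2 = 1.65e+09 m, ε = −GM/(2a) = −2.655e+21/(2 · 1.65e+09) J/kg ≈ -8.045e+11 J/kg
(c) From a = (rₚ + rₐ)/2 = 1.65e+09 m and e = (rₐ − rₚ)/(rₐ + rₚ) = 0.818182, p = a(1 − e²) = 1.65e+09 · (1 − (0.818182)²) ≈ 5.455e+08 m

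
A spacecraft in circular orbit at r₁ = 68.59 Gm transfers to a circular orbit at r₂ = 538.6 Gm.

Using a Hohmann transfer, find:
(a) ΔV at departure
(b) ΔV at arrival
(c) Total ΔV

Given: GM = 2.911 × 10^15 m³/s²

Convert to SI: r₁ = 68.59 Gm = 6.859e+10 m; r₂ = 538.6 Gm = 5.386e+11 m.
Transfer semi-major axis: a_t = (r₁ + r₂)/2 = (6.859e+10 + 5.386e+11)/2 = 3.03595e+11 m.
Circular speeds: v₁ = √(GM/r₁) = 206.011 m/s, v₂ = √(GM/r₂) = 73.517 m/s.
Transfer speeds (vis-viva v² = GM(2/r − 1/a_t)): v₁ᵗ = 274.395 m/s, v₂ᵗ = 34.9439 m/s.
(a) ΔV₁ = |v₁ᵗ − v₁| ≈ 68.38 m/s = 68.38 m/s.
(b) ΔV₂ = |v₂ − v₂ᵗ| ≈ 38.57 m/s = 38.57 m/s.
(c) ΔV_total = ΔV₁ + ΔV₂ ≈ 107 m/s = 107 m/s.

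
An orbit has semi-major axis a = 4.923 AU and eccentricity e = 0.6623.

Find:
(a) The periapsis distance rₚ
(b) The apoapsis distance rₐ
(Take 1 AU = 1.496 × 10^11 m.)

Convert to SI: a = 4.923 AU = 7.36481e+11 m.
(a) rₚ = a(1 − e) = 7.36481e+11 · (1 − 0.6623) = 7.36481e+11 · 0.3377 ≈ 2.487e+11 m = 1.662 AU.
(b) rₐ = a(1 + e) = 7.36481e+11 · (1 + 0.6623) = 7.36481e+11 · 1.6623 ≈ 1.224e+12 m = 8.184 AU.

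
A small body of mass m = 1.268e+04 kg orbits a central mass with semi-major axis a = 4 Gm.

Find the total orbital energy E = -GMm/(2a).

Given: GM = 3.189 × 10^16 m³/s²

Convert to SI: a = 4 Gm = 4e+09 m.
E = −GMm / (2a).
E = −3.189e+16 · 1.268e+04 / (2 · 4e+09) J ≈ -5.055e+10 J = -50.55 GJ.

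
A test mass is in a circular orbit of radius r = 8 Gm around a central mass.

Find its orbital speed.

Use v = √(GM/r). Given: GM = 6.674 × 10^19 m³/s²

Convert to SI: r = 8 Gm = 8e+09 m.
For a circular orbit, gravity supplies the centripetal force, so v = √(GM / r).
v = √(6.674e+19 / 8e+09) m/s ≈ 9.134e+04 m/s = 91.34 km/s.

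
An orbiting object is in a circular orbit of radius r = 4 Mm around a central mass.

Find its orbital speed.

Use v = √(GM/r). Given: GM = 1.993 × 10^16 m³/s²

Convert to SI: r = 4 Mm = 4e+06 m.
For a circular orbit, gravity supplies the centripetal force, so v = √(GM / r).
v = √(1.993e+16 / 4e+06) m/s ≈ 7.059e+04 m/s = 70.59 km/s.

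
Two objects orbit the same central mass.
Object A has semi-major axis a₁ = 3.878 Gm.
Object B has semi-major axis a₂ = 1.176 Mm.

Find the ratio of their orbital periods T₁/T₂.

Convert to SI: a₁ = 3.878 Gm = 3.878e+09 m; a₂ = 1.176 Mm = 1.176e+06 m.
From Kepler's third law, (T₁/T₂)² = (a₁/a₂)³, so T₁/T₂ = (a₁/a₂)^(3/2).
a₁/a₂ = 3.878e+09 / 1.176e+06 = 3297.62.
T₁/T₂ = (3297.62)^(3/2) ≈ 1.894e+05.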